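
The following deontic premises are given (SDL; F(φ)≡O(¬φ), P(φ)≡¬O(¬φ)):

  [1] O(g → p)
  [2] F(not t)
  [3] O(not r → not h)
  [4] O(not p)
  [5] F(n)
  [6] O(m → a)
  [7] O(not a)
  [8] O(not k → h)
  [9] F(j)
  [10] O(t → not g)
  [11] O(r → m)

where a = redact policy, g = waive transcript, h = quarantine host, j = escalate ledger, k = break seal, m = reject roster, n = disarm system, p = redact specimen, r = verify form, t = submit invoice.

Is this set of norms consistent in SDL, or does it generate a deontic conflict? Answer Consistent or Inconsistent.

Premise 1 is O(g → p), but O(g) is not derivable from the premises, so it does not yield O(p).
So O(p) is not derivable, and the apparent clash with O(not p) does not arise.
A world satisfying every obligation exists (e.g. a=false, g=false, h=false, j=false, k=true, m=false, n=false, p=false, r=false, t=true); no atom is both obligatory and forbidden, so the set is consistent.

Consistent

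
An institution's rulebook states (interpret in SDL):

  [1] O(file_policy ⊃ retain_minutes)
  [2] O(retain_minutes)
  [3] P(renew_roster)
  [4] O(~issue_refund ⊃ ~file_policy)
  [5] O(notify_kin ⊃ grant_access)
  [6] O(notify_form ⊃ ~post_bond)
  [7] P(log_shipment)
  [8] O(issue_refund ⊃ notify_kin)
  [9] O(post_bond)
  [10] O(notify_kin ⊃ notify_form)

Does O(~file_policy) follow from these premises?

Premise 9 states O(post_bond) outright.
Premise 6, O(notify_form ⊃ ~post_bond), contraposes to O(post_bond ⊃ ~notify_form); with O(post_bond) we get O(~notify_form).
Premise 10, O(notify_kin ⊃ notify_form), contraposes to O(~notify_form ⊃ ~notify_kin); with O(~notify_form) we get O(~notify_kin).
Premise 8, O(issue_refund ⊃ notify_kin), contraposes to O(~notify_kin ⊃ ~issue_refund); with O(~notify_kin) we get O(~issue_refund).
Applying K to premise 4 (O(~issue_refund ⊃ ~file_policy)) and O(~issue_refund) yields O(~file_policy).
Premises 1, 2, 3, 5, 7 do not contribute to this derivation.
So O(~file_policy) follows.

Yes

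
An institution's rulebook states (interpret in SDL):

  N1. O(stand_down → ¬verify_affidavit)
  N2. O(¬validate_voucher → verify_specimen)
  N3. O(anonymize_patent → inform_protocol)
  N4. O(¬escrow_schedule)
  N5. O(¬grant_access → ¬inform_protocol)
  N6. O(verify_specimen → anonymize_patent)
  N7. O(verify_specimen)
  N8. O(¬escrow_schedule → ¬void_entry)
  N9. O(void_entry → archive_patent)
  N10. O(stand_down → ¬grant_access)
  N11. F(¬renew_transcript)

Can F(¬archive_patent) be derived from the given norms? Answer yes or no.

No

Premise 9 is O(void_entry → archive_patent), but O(void_entry) is not derivable from the premises, so it does not yield O(archive_patent).
No other premise forces O(archive_patent). An ideal world satisfying every premise can still have ¬archive_patent true, so F(¬archive_patent) is not derivable.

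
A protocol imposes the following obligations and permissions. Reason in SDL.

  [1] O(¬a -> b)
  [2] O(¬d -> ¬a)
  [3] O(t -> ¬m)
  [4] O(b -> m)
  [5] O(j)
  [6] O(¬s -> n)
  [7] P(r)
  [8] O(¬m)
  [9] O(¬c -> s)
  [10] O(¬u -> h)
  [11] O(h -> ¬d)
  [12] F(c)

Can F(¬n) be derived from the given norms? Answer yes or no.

No

Premise 6 is O(¬s -> n), but O(¬s) is not derivable from the premises, so it does not yield O(n).
No other premise forces O(n). An ideal world satisfying every premise can still have ¬n true, so F(¬n) is not derivable.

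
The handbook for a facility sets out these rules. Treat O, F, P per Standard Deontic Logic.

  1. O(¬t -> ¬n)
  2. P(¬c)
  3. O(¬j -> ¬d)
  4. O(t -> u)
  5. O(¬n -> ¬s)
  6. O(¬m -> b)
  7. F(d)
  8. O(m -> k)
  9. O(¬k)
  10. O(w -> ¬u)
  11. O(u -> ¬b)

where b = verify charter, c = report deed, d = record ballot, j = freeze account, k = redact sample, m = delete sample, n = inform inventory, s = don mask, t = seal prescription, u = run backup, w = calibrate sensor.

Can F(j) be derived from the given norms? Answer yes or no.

Premise 3 is O(¬j -> ¬d); even if O(¬d) held, inferring O(¬j) would be affirming the consequent — invalid.
No other premise forces O(¬j). An ideal world satisfying every premise can still have j true, so F(j) is not derivable.

No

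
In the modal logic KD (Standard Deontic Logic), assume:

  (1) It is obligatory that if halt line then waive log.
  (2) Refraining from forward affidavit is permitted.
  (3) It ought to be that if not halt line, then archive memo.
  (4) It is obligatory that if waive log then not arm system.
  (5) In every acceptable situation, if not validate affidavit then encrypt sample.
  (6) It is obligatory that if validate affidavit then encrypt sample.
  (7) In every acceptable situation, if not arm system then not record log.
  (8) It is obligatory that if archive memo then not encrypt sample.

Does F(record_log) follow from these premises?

Yes

Premises 6 and 5 are O(validate_affidavit → encrypt_sample) and O(¬validate_affidavit → encrypt_sample); every ideal world satisfies validate_affidavit or ¬validate_affidavit, so in either case encrypt_sample holds — hence O(encrypt_sample).
The contrapositive of premise 8 (O(archive_memo → ¬encrypt_sample)) is O(encrypt_sample → ¬archive_memo), and O(encrypt_sample) is already established, so O(¬archive_memo).
Premise 3 is O(¬halt_line → archive_memo); contrapositively O(¬archive_memo → halt_line). Since O(¬archive_memo) holds, K gives O(halt_line).
With premise 1, O(halt_line → waive_log), the K-axiom yields O(waive_log).
With premise 4, O(waive_log → ¬arm_system), the K-axiom yields O(¬arm_system).
With premise 7, O(¬arm_system → ¬record_log), the K-axiom yields O(¬record_log).
Premise 2 does not contribute to this derivation.
So O(¬record_log) holds, i.e. F(record_log). The claim follows.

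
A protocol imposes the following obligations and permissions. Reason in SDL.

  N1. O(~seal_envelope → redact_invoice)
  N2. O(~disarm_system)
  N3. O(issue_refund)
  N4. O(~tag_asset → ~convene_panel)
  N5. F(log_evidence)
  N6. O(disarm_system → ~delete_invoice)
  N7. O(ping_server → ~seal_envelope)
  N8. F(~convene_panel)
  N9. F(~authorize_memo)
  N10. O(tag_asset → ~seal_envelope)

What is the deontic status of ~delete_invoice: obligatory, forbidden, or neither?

Neither

Premise 6 is O(disarm_system → ~delete_invoice), but O(disarm_system) is not derivable from the premises, so it does not yield O(~delete_invoice).
No premise or chain of K-axiom applications forces O(~delete_invoice), and none forces O(delete_invoice). So ~delete_invoice is neither obligatory nor forbidden under these norms.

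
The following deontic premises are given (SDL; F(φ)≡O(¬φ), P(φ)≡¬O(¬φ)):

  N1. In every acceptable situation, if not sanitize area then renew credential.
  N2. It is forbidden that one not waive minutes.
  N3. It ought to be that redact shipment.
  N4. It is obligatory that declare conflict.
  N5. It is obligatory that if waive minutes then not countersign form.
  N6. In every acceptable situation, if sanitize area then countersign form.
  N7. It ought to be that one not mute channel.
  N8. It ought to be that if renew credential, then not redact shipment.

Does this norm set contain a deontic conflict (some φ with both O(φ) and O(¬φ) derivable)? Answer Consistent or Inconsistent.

Inconsistent

Premise 3 states O(redact_shipment) outright.
Premise 8, O(renew_credential → ¬redact_shipment), contraposes to O(redact_shipment → ¬renew_credential); with O(redact_shipment) we get O(¬renew_credential).
Premise 1, O(¬sanitize_area → renew_credential), contraposes to O(¬renew_credential → sanitize_area); with O(¬renew_credential) we get O(sanitize_area).
Applying K to premise 6 (O(sanitize_area → countersign_form)) and O(sanitize_area) yields O(countersign_form).
Premise 5, O(waive_minutes → ¬countersign_form), contraposes to O(countersign_form → ¬waive_minutes); with O(countersign_form) we get O(¬waive_minutes).
But premise 2, F(¬waive_minutes), means O(waive_minutes).
We now have both O(¬waive_minutes) and O(waive_minutes) — waive_minutes is simultaneously obligatory and forbidden, violating the D-axiom.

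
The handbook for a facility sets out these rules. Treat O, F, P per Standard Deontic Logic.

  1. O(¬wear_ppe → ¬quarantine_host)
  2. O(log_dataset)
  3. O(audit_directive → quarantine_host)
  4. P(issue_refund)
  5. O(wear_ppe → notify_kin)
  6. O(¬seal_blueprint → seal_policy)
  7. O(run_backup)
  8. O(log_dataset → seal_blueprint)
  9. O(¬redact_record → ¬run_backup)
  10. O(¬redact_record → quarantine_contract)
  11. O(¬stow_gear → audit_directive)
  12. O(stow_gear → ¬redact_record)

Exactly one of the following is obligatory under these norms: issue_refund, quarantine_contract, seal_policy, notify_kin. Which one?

notify_kin

Premise 7 gives O(run_backup).
The contrapositive of premise 9 (O(¬redact_record → ¬run_backup)) is O(run_backup → redact_record), and O(run_backup) is already established, so O(redact_record).
Premise 12 is O(stow_gear → ¬redact_record); contrapositively O(redact_record → ¬stow_gear). Since O(redact_record) holds, K gives O(¬stow_gear).
Premise 11 is O(¬stow_gear → audit_directive); since O(¬stow_gear), deontic closure gives O(audit_directive).
Premise 3 is O(audit_directive → quarantine_host); since O(audit_directive), deontic closure gives O(quarantine_host).
Premise 1, O(¬wear_ppe → ¬quarantine_host), contraposes to O(quarantine_host → wear_ppe); with O(quarantine_host) we get O(wear_ppe).
From O(wear_ppe) and premise 5, O(wear_ppe → notify_kin), we obtain O(notify_kin).
So O(notify_kin) holds — notify_kin is obligatory. None of the other listed options is made obligatory by any chain of premises.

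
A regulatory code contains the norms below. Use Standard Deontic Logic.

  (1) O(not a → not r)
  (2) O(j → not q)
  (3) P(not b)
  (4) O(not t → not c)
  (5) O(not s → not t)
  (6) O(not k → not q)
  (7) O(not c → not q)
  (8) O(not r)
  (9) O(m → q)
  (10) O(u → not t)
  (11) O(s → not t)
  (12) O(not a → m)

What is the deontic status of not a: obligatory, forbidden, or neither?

Forbidden

By case analysis on not s: premise 5 gives O(not s → not t) and premise 11 gives O(s → not t), so O(not t) either way.
Premise 4 is O(not t → not c); since O(not t), deontic closure gives O(not c).
From O(not c) and premise 7, O(not c → not q), we obtain O(not q).
The contrapositive of premise 9 (O(m → q)) is O(not q → not m), and O(not q) is already established, so O(not m).
The contrapositive of premise 12 (O(not a → m)) is O(not m → a), and O(not m) is already established, so O(a).
Premises 1, 2, 3, 6, 8, 10 do not contribute to this derivation.
Thus O(a), which is F(not a): not a is forbidden.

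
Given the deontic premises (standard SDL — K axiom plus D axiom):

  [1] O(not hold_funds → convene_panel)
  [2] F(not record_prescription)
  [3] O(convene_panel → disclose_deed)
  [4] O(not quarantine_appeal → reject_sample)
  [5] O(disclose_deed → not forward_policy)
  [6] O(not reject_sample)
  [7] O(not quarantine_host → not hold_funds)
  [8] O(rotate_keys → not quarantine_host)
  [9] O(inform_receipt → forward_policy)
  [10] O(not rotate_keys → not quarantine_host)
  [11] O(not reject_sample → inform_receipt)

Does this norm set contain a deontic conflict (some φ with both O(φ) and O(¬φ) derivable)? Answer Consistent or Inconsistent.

Inconsistent

Premises 8 and 10 are O(rotate_keys → not quarantine_host) and O(not rotate_keys → not quarantine_host); every ideal world satisfies rotate_keys or not rotate_keys, so in either case not quarantine_host holds — hence O(not quarantine_host).
With premise 7, O(not quarantine_host → not hold_funds), the K-axiom yields O(not hold_funds).
Applying K to premise 1 (O(not hold_funds → convene_panel)) and O(not hold_funds) yields O(convene_panel).
Premise 3 is O(convene_panel → disclose_deed); since O(convene_panel), deontic closure gives O(disclose_deed).
Premise 5 is O(disclose_deed → not forward_policy); since O(disclose_deed), deontic closure gives O(not forward_policy).
Premise 9, O(inform_receipt → forward_policy), contraposes to O(not forward_policy → not inform_receipt); with O(not forward_policy) we get O(not inform_receipt).
Premise 11, O(not reject_sample → inform_receipt), contraposes to O(not inform_receipt → reject_sample); with O(not inform_receipt) we get O(reject_sample).
Yet premise 6 states O(not reject_sample).
We now have both O(reject_sample) and O(not reject_sample) — reject_sample is simultaneously obligatory and forbidden, violating the D-axiom.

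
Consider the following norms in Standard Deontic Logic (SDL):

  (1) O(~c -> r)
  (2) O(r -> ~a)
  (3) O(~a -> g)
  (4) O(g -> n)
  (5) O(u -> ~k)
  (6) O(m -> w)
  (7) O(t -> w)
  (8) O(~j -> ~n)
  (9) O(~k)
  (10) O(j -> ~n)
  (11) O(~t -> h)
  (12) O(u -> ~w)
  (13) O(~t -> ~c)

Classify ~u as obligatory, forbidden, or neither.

Obligatory

Premises 8 and 10 are O(~j -> ~n) and O(j -> ~n); every ideal world satisfies ~j or j, so in either case ~n holds — hence O(~n).
Premise 4, O(g -> n), contraposes to O(~n -> ~g); with O(~n) we get O(~g).
The contrapositive of premise 3 (O(~a -> g)) is O(~g -> a), and O(~g) is already established, so O(a).
Premise 2, O(r -> ~a), contraposes to O(a -> ~r); with O(a) we get O(~r).
Premise 1 is O(~c -> r); contrapositively O(~r -> c). Since O(~r) holds, K gives O(c).
The contrapositive of premise 13 (O(~t -> ~c)) is O(c -> t), and O(c) is already established, so O(t).
From O(t) and premise 7, O(t -> w), we obtain O(w).
The contrapositive of premise 12 (O(u -> ~w)) is O(w -> ~u), and O(w) is already established, so O(~u).
Premises 5, 6, 9, 11 do not contribute to this derivation.
Hence ~u is obligatory.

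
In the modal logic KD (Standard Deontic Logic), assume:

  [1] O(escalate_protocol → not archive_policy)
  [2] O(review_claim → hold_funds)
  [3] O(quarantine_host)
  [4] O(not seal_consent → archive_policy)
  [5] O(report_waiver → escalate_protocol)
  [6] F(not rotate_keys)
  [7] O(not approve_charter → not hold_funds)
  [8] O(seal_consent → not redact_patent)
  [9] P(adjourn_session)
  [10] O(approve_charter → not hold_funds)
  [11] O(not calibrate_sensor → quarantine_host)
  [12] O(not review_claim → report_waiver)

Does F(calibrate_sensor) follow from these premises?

Premise 11 is O(not calibrate_sensor → quarantine_host); even if O(quarantine_host) held, inferring O(not calibrate_sensor) would be affirming the consequent — invalid.
No other premise forces O(not calibrate_sensor). An ideal world satisfying every premise can still have calibrate_sensor true, so F(calibrate_sensor) is not derivable.

No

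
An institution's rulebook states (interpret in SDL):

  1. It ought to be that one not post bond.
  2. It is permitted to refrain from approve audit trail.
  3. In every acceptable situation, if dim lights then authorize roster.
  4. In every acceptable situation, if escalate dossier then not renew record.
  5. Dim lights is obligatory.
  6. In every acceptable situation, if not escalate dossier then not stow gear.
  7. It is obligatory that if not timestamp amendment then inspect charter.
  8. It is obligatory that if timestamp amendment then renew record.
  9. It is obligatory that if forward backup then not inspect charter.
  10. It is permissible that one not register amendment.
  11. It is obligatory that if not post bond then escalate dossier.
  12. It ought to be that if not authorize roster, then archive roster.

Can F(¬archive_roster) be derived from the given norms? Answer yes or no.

Premise 12 is O(¬authorize_roster → archive_roster), but O(¬authorize_roster) is not derivable from the premises, so it does not yield O(archive_roster).
No other premise forces O(archive_roster). An ideal world satisfying every premise can still have ¬archive_roster true, so F(¬archive_roster) is not derivable.

No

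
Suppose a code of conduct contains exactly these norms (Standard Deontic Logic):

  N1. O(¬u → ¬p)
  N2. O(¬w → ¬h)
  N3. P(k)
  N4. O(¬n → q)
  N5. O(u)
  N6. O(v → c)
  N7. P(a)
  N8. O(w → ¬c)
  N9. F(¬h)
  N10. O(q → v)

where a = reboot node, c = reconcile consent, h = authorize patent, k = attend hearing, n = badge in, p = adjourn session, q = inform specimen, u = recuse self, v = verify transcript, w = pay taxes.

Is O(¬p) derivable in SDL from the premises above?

No

Premise 1 is O(¬u → ¬p), but O(¬u) is not derivable from the premises, so it does not yield O(¬p).
No other premise forces O(¬p). An ideal world satisfying every premise can still have ¬p false, so O(¬p) is not derivable.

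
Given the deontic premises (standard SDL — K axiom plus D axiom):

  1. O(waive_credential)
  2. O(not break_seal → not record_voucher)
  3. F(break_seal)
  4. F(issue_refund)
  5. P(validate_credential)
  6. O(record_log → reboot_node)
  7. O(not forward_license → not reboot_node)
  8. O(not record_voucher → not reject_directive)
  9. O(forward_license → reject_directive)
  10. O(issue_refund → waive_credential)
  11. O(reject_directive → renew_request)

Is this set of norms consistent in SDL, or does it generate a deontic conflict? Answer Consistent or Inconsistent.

Premise 10 is O(issue_refund → waive_credential); even if O(waive_credential) held, inferring O(issue_refund) would be affirming the consequent — invalid.
So O(issue_refund) is not derivable, and the apparent clash with O(not issue_refund) does not arise.
A world satisfying every obligation exists (e.g. break_seal=false, forward_license=false, issue_refund=false, reboot_node=false, record_log=false, record_voucher=false, reject_directive=false, renew_request=false, validate_credential=false, waive_credential=true); no atom is both obligatory and forbidden, so the set is consistent.

Consistent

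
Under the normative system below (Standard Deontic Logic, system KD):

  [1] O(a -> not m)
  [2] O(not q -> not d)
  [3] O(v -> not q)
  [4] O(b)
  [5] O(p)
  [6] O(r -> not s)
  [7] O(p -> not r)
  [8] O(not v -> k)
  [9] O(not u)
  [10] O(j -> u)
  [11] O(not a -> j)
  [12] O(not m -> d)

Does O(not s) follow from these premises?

No

Premise 6 is O(r -> not s), but O(r) is not derivable from the premises, so it does not yield O(not s).
No other premise forces O(not s). An ideal world satisfying every premise can still have not s false, so O(not s) is not derivable.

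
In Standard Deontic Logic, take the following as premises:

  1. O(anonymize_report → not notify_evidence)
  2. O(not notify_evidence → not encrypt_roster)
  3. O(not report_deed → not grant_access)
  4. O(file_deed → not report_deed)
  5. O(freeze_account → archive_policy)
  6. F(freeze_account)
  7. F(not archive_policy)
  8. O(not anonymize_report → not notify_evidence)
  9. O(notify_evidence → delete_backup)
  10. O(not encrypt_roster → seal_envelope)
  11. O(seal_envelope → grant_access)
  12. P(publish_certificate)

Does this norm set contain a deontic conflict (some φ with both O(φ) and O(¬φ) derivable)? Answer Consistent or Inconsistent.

Consistent

Premise 5 is O(freeze_account → archive_policy); even if O(archive_policy) held, inferring O(freeze_account) would be affirming the consequent — invalid.
So O(freeze_account) is not derivable, and the apparent clash with O(not freeze_account) does not arise.
A world satisfying every obligation exists (e.g. anonymize_report=false, archive_policy=true, delete_backup=false, encrypt_roster=false, file_deed=false, freeze_account=false, grant_access=true, notify_evidence=false, publish_certificate=false, report_deed=true, seal_envelope=true); no atom is both obligatory and forbidden, so the set is consistent.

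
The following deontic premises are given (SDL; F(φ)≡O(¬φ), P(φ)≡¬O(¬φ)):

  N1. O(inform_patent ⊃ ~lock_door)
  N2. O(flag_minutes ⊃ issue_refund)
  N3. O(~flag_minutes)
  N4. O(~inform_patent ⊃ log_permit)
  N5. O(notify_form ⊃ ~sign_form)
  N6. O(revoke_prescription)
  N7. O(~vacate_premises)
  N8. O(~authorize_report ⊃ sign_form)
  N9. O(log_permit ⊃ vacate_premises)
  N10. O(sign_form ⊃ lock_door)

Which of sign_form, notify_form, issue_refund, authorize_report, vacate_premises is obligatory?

From premise 7 we have O(~vacate_premises).
Premise 9 is O(log_permit ⊃ vacate_premises); contrapositively O(~vacate_premises ⊃ ~log_permit). Since O(~vacate_premises) holds, K gives O(~log_permit).
Premise 4, O(~inform_patent ⊃ log_permit), contraposes to O(~log_permit ⊃ inform_patent); with O(~log_permit) we get O(inform_patent).
With premise 1, O(inform_patent ⊃ ~lock_door), the K-axiom yields O(~lock_door).
The contrapositive of premise 10 (O(sign_form ⊃ lock_door)) is O(~lock_door ⊃ ~sign_form), and O(~lock_door) is already established, so O(~sign_form).
Premise 8 is O(~authorize_report ⊃ sign_form); contrapositively O(~sign_form ⊃ authorize_report). Since O(~sign_form) holds, K gives O(authorize_report).
So O(authorize_report) holds — authorize_report is obligatory. None of the other listed options is made obligatory by any chain of premises.

authorize_report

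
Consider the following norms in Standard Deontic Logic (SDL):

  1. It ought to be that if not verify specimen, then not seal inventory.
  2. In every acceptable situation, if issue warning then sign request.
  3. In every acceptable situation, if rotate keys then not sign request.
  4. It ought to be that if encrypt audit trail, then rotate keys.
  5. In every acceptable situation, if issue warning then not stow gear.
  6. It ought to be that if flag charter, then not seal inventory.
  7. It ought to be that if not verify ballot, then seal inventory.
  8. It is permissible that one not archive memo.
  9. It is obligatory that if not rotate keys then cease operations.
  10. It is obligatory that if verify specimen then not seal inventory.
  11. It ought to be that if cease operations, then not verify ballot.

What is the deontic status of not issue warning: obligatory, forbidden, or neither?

By case analysis on ¬verify_specimen: premise 1 gives O(¬verify_specimen → ¬seal_inventory) and premise 10 gives O(verify_specimen → ¬seal_inventory), so O(¬seal_inventory) either way.
The contrapositive of premise 7 (O(¬verify_ballot → seal_inventory)) is O(¬seal_inventory → verify_ballot), and O(¬seal_inventory) is already established, so O(verify_ballot).
Premise 11 is O(cease_operations → ¬verify_ballot); contrapositively O(verify_ballot → ¬cease_operations). Since O(verify_ballot) holds, K gives O(¬cease_operations).
Premise 9 is O(¬rotate_keys → cease_operations); contrapositively O(¬cease_operations → rotate_keys). Since O(¬cease_operations) holds, K gives O(rotate_keys).
From O(rotate_keys) and premise 3, O(rotate_keys → ¬sign_request), we obtain O(¬sign_request).
Premise 2 is O(issue_warning → sign_request); contrapositively O(¬sign_request → ¬issue_warning). Since O(¬sign_request) holds, K gives O(¬issue_warning).
Premises 4, 5, 6, 8 do not contribute to this derivation.
Hence ¬issue_warning is obligatory.

Obligatory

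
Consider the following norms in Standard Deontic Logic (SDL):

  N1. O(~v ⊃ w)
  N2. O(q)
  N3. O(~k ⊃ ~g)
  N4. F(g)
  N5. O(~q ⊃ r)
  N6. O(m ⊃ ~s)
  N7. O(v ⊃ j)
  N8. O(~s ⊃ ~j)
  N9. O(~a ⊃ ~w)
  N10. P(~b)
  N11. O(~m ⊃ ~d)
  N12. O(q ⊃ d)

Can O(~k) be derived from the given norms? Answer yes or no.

Premise 3 is O(~k ⊃ ~g); even if O(~g) held, inferring O(~k) would be affirming the consequent — invalid.
No other premise forces O(~k). An ideal world satisfying every premise can still have ~k false, so O(~k) is not derivable.

No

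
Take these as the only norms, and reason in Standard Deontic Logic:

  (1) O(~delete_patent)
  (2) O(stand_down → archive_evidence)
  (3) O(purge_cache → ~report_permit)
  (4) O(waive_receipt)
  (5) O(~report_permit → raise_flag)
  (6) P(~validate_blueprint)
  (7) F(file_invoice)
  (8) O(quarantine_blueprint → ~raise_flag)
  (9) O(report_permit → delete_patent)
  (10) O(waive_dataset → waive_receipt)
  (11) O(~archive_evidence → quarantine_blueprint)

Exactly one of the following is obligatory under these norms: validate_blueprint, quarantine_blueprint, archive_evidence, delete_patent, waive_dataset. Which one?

From premise 1 we have O(~delete_patent).
The contrapositive of premise 9 (O(report_permit → delete_patent)) is O(~delete_patent → ~report_permit), and O(~delete_patent) is already established, so O(~report_permit).
Premise 5 is O(~report_permit → raise_flag); since O(~report_permit), deontic closure gives O(raise_flag).
The contrapositive of premise 8 (O(quarantine_blueprint → ~raise_flag)) is O(raise_flag → ~quarantine_blueprint), and O(raise_flag) is already established, so O(~quarantine_blueprint).
Premise 11 is O(~archive_evidence → quarantine_blueprint); contrapositively O(~quarantine_blueprint → archive_evidence). Since O(~quarantine_blueprint) holds, K gives O(archive_evidence).
So O(archive_evidence) holds — archive_evidence is obligatory. None of the other listed options is made obligatory by any chain of premises.

archive_evidence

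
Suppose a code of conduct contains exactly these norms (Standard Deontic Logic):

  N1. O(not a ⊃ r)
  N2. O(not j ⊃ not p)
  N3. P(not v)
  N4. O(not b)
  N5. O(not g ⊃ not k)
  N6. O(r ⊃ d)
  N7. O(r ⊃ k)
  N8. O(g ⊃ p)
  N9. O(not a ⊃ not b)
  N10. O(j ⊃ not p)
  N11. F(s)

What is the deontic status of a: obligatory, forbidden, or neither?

By case analysis on not j: premise 2 gives O(not j ⊃ not p) and premise 10 gives O(j ⊃ not p), so O(not p) either way.
The contrapositive of premise 8 (O(g ⊃ p)) is O(not p ⊃ not g), and O(not p) is already established, so O(not g).
Applying K to premise 5 (O(not g ⊃ not k)) and O(not g) yields O(not k).
Premise 7, O(r ⊃ k), contraposes to O(not k ⊃ not r); with O(not k) we get O(not r).
Premise 1 is O(not a ⊃ r); contrapositively O(not r ⊃ a). Since O(not r) holds, K gives O(a).
Premises 3, 4, 6, 9, 11 do not contribute to this derivation.
Hence a is obligatory.

Obligatory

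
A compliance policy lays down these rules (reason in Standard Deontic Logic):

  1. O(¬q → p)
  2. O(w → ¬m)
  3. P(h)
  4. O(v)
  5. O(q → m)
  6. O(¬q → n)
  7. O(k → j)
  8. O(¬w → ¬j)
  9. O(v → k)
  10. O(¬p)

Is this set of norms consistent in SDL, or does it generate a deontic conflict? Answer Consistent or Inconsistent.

Premise 10 gives O(¬p).
The contrapositive of premise 1 (O(¬q → p)) is O(¬p → q), and O(¬p) is already established, so O(q).
From O(q) and premise 5, O(q → m), we obtain O(m).
The contrapositive of premise 2 (O(w → ¬m)) is O(m → ¬w), and O(m) is already established, so O(¬w).
Applying K to premise 8 (O(¬w → ¬j)) and O(¬w) yields O(¬j).
Premise 7 is O(k → j); contrapositively O(¬j → ¬k). Since O(¬j) holds, K gives O(¬k).
The contrapositive of premise 9 (O(v → k)) is O(¬k → ¬v), and O(¬k) is already established, so O(¬v).
However, premise 4 gives O(v).
We now have both O(¬v) and O(v) — v is simultaneously obligatory and forbidden, violating the D-axiom.

Inconsistent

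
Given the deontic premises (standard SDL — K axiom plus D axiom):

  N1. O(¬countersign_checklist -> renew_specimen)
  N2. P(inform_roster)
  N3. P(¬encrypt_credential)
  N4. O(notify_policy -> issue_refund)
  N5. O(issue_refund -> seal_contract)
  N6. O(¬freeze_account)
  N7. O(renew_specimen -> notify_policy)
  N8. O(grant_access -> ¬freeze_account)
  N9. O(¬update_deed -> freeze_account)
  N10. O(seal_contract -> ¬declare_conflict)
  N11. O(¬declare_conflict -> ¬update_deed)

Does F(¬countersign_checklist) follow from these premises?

From premise 6 we have O(¬freeze_account).
Premise 9, O(¬update_deed -> freeze_account), contraposes to O(¬freeze_account -> update_deed); with O(¬freeze_account) we get O(update_deed).
Premise 11, O(¬declare_conflict -> ¬update_deed), contraposes to O(update_deed -> declare_conflict); with O(update_deed) we get O(declare_conflict).
Premise 10, O(seal_contract -> ¬declare_conflict), contraposes to O(declare_conflict -> ¬seal_contract); with O(declare_conflict) we get O(¬seal_contract).
The contrapositive of premise 5 (O(issue_refund -> seal_contract)) is O(¬seal_contract -> ¬issue_refund), and O(¬seal_contract) is already established, so O(¬issue_refund).
The contrapositive of premise 4 (O(notify_policy -> issue_refund)) is O(¬issue_refund -> ¬notify_policy), and O(¬issue_refund) is already established, so O(¬notify_policy).
The contrapositive of premise 7 (O(renew_specimen -> notify_policy)) is O(¬notify_policy -> ¬renew_specimen), and O(¬notify_policy) is already established, so O(¬renew_specimen).
Premise 1, O(¬countersign_checklist -> renew_specimen), contraposes to O(¬renew_specimen -> countersign_checklist); with O(¬renew_specimen) we get O(countersign_checklist).
Premises 2, 3, 8 do not contribute to this derivation.
So O(countersign_checklist) holds, i.e. F(¬countersign_checklist). The claim follows.

Yes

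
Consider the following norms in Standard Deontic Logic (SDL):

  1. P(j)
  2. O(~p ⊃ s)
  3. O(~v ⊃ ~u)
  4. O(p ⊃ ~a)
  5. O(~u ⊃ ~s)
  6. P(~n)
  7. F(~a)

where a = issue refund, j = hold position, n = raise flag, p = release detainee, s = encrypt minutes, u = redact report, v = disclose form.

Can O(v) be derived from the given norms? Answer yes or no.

Premise 7 is F(~a), i.e. O(a).
The contrapositive of premise 4 (O(p ⊃ ~a)) is O(a ⊃ ~p), and O(a) is already established, so O(~p).
Premise 2 is O(~p ⊃ s); since O(~p), deontic closure gives O(s).
Premise 5 is O(~u ⊃ ~s); contrapositively O(s ⊃ u). Since O(s) holds, K gives O(u).
The contrapositive of premise 3 (O(~v ⊃ ~u)) is O(u ⊃ v), and O(u) is already established, so O(v).
Premises 1, 6 do not contribute to this derivation.
So O(v) follows.

Yes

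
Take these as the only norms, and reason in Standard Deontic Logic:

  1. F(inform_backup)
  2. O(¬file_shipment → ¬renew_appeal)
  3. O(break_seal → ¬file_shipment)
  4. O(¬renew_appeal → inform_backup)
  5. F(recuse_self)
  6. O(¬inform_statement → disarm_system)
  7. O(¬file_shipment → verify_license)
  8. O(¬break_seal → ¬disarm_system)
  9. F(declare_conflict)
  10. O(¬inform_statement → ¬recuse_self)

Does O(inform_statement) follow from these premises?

Premise 1, F(inform_backup), is equivalent to O(¬inform_backup).
Premise 4 is O(¬renew_appeal → inform_backup); contrapositively O(¬inform_backup → renew_appeal). Since O(¬inform_backup) holds, K gives O(renew_appeal).
The contrapositive of premise 2 (O(¬file_shipment → ¬renew_appeal)) is O(renew_appeal → file_shipment), and O(renew_appeal) is already established, so O(file_shipment).
Premise 3 is O(break_seal → ¬file_shipment); contrapositively O(file_shipment → ¬break_seal). Since O(file_shipment) holds, K gives O(¬break_seal).
With premise 8, O(¬break_seal → ¬disarm_system), the K-axiom yields O(¬disarm_system).
Premise 6, O(¬inform_statement → disarm_system), contraposes to O(¬disarm_system → inform_statement); with O(¬disarm_system) we get O(inform_statement).
Premises 5, 7, 9, 10 do not contribute to this derivation.
So O(inform_statement) follows.

Yes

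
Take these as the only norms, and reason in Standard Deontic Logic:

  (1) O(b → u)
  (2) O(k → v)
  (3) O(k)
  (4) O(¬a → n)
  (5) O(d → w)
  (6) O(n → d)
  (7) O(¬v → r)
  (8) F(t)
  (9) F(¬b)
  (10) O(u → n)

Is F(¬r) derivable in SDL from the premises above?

Premise 7 is O(¬v → r), but O(¬v) is not derivable from the premises, so it does not yield O(r).
No other premise forces O(r). An ideal world satisfying every premise can still have ¬r true, so F(¬r) is not derivable.

No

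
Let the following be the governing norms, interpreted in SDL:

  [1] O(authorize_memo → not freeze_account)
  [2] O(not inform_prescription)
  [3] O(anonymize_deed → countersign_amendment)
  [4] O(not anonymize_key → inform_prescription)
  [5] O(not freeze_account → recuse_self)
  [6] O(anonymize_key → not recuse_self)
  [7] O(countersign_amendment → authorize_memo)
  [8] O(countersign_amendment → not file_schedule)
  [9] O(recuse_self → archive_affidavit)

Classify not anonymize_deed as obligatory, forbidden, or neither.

Premise 2 gives O(not inform_prescription).
Premise 4, O(not anonymize_key → inform_prescription), contraposes to O(not inform_prescription → anonymize_key); with O(not inform_prescription) we get O(anonymize_key).
With premise 6, O(anonymize_key → not recuse_self), the K-axiom yields O(not recuse_self).
Premise 5, O(not freeze_account → recuse_self), contraposes to O(not recuse_self → freeze_account); with O(not recuse_self) we get O(freeze_account).
Premise 1 is O(authorize_memo → not freeze_account); contrapositively O(freeze_account → not authorize_memo). Since O(freeze_account) holds, K gives O(not authorize_memo).
The contrapositive of premise 7 (O(countersign_amendment → authorize_memo)) is O(not authorize_memo → not countersign_amendment), and O(not authorize_memo) is already established, so O(not countersign_amendment).
Premise 3 is O(anonymize_deed → countersign_amendment); contrapositively O(not countersign_amendment → not anonymize_deed). Since O(not countersign_amendment) holds, K gives O(not anonymize_deed).
Premises 8, 9 do not contribute to this derivation.
Hence not anonymize_deed is obligatory.

Obligatory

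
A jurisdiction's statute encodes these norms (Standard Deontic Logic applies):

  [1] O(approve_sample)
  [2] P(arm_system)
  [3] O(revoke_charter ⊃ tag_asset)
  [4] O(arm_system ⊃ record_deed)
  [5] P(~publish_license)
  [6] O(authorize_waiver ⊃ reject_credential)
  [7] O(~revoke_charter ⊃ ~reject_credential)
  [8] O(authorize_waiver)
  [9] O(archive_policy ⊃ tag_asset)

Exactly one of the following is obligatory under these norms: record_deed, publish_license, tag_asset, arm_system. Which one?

From premise 8 we have O(authorize_waiver).
With premise 6, O(authorize_waiver ⊃ reject_credential), the K-axiom yields O(reject_credential).
Premise 7, O(~revoke_charter ⊃ ~reject_credential), contraposes to O(reject_credential ⊃ revoke_charter); with O(reject_credential) we get O(revoke_charter).
Applying K to premise 3 (O(revoke_charter ⊃ tag_asset)) and O(revoke_charter) yields O(tag_asset).
So O(tag_asset) holds — tag_asset is obligatory. None of the other listed options is made obligatory by any chain of premises.

tag_asset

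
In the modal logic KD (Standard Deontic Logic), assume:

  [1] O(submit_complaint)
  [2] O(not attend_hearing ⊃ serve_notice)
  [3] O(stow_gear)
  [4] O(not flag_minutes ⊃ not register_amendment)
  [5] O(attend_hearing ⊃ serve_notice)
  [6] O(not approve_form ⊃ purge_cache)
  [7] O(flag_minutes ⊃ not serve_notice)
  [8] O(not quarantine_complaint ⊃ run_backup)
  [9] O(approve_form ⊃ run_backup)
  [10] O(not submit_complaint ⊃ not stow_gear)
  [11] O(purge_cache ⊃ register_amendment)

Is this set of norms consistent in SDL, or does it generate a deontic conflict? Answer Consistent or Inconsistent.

Consistent

Premise 10 is O(not submit_complaint ⊃ not stow_gear), but O(not submit_complaint) is not derivable from the premises, so it does not yield O(not stow_gear).
So O(not stow_gear) is not derivable, and the apparent clash with O(stow_gear) does not arise.
A world satisfying every obligation exists (e.g. approve_form=true, attend_hearing=false, flag_minutes=false, purge_cache=false, quarantine_complaint=false, register_amendment=false, run_backup=true, serve_notice=true, stow_gear=true, submit_complaint=true); no atom is both obligatory and forbidden, so the set is consistent.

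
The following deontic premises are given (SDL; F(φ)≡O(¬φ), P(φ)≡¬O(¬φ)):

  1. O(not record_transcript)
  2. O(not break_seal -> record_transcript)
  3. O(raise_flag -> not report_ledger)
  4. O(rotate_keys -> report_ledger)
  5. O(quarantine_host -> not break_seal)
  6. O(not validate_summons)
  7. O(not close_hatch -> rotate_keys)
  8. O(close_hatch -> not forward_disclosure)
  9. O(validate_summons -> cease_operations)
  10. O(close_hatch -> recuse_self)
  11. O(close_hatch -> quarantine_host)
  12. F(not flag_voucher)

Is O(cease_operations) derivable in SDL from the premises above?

Premise 9 is O(validate_summons -> cease_operations), but O(validate_summons) is not derivable from the premises, so it does not yield O(cease_operations).
No other premise forces O(cease_operations). An ideal world satisfying every premise can still have cease_operations false, so O(cease_operations) is not derivable.

No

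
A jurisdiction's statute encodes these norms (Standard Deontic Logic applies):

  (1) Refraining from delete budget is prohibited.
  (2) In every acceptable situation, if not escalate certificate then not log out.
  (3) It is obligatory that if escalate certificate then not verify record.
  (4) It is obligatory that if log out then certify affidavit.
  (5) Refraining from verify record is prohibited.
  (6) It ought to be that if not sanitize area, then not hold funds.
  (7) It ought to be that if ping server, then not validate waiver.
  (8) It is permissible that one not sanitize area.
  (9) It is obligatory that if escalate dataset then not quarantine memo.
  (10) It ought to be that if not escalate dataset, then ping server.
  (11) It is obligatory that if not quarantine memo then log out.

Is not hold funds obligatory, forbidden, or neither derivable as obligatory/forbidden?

Premise 6 is O(¬sanitize_area → ¬hold_funds), but O(¬sanitize_area) is not derivable from the premises (the permission P(¬sanitize_area) asserts only ¬O(sanitize_area), not O(¬sanitize_area)), so it does not yield O(¬hold_funds).
No premise or chain of K-axiom applications forces O(¬hold_funds), and none forces O(hold_funds). So ¬hold_funds is neither obligatory nor forbidden under these norms.

Neither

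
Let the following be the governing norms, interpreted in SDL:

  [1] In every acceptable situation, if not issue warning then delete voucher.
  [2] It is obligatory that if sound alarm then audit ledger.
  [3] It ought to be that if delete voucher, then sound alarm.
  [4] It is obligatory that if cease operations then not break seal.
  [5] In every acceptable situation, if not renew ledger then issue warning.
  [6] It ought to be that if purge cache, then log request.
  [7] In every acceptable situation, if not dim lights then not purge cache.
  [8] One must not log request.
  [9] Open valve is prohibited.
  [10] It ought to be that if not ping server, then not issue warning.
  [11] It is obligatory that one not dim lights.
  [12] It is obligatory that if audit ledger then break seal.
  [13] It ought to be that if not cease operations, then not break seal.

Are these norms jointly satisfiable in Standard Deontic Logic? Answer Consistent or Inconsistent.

Premise 6 is O(purge_cache → log_request), but O(purge_cache) is not derivable from the premises, so it does not yield O(log_request).
So O(log_request) is not derivable, and the apparent clash with O(¬log_request) does not arise.
A world satisfying every obligation exists (e.g. audit_ledger=false, break_seal=false, cease_operations=false, delete_voucher=false, dim_lights=false, issue_warning=true, log_request=false, open_valve=false, ping_server=true, purge_cache=false, renew_ledger=false, sound_alarm=false); no atom is both obligatory and forbidden, so the set is consistent.

Consistent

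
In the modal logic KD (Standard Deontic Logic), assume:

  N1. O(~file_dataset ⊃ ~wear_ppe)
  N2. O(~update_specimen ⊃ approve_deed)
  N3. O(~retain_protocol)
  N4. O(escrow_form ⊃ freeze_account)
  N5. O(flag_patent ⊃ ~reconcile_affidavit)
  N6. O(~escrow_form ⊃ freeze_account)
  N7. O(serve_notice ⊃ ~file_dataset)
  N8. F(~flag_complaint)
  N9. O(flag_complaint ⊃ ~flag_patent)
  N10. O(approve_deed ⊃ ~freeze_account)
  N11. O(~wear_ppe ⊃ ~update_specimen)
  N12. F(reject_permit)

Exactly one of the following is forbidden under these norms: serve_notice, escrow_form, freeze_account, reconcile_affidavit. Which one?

serve_notice

Premises 6 and 4 are O(~escrow_form ⊃ freeze_account) and O(escrow_form ⊃ freeze_account); every ideal world satisfies ~escrow_form or escrow_form, so in either case freeze_account holds — hence O(freeze_account).
Premise 10, O(approve_deed ⊃ ~freeze_account), contraposes to O(freeze_account ⊃ ~approve_deed); with O(freeze_account) we get O(~approve_deed).
The contrapositive of premise 2 (O(~update_specimen ⊃ approve_deed)) is O(~approve_deed ⊃ update_specimen), and O(~approve_deed) is already established, so O(update_specimen).
The contrapositive of premise 11 (O(~wear_ppe ⊃ ~update_specimen)) is O(update_specimen ⊃ wear_ppe), and O(update_specimen) is already established, so O(wear_ppe).
Premise 1 is O(~file_dataset ⊃ ~wear_ppe); contrapositively O(wear_ppe ⊃ file_dataset). Since O(wear_ppe) holds, K gives O(file_dataset).
The contrapositive of premise 7 (O(serve_notice ⊃ ~file_dataset)) is O(file_dataset ⊃ ~serve_notice), and O(file_dataset) is already established, so O(~serve_notice).
So O(~serve_notice) holds, i.e. serve_notice is forbidden. None of the other listed options is forbidden under the premises.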